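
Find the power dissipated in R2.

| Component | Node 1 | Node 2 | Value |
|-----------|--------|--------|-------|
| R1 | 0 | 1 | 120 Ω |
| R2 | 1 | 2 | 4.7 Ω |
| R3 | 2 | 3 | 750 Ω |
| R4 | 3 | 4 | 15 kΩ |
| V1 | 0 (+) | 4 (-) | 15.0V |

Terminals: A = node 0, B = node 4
Nodal analysis, taking node 4 as the 0 V reference.
Source V1 fixes V_0 = 15 V.
KCL at each unknown node (sum of currents leaving = 0; resistances in Ω):
  Node 1: (V_1 - 15)/120 + (V_1 - V_2)/4.7 = 0
  Node 2: (V_2 - V_1)/4.7 + (V_2 - V_3)/750 = 0
  Node 3: (V_3 - V_2)/750 + (V_3 - 0)/15000 = 0
Collecting terms (coefficients in siemens):
  0.2211·V_1 - 0.2128·V_2 = 0.125
  0.2141·V_2 - 0.2128·V_1 - 0.001333·V_3 = 0
  0.0014·V_3 - 0.001333·V_2 = 0
Solving these 3 simultaneous equations (Gaussian elimination) gives:
  V_1 = 14.89 V, V_2 = 14.88 V, V_3 = 14.17 V
I_R2 = (V_1 - V_2)/R2 = (14.89 - 14.88)/4.7 = 0.0009449 A
P_R2 = I_R2² × R2 = (0.0009449)² × 4.7 = 0.000004196 W

Final answer: 4.196e-06 W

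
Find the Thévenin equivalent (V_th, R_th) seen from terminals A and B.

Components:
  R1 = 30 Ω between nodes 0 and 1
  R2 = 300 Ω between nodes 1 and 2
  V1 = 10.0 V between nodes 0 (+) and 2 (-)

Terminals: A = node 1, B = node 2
Step 1 — V_th is the open-circuit voltage V_A - V_B (nothing connected across the terminals).
Nodal analysis, taking node 2 as the 0 V reference.
Source V1 fixes V_0 = 10 V.
KCL at each unknown node (sum of currents leaving = 0; resistances in Ω):
  Node 1: (V_1 - 10)/30 + (V_1 - 0)/300 = 0
Collecting terms: 0.03667 × V_1 = 0.3333  =>  V_1 = 9.091 V
V_th = V_1 - V_2 = 9.091 - 0 = 9.091 V
Step 2 — R_th: zero the source — replace V1 by a short circuit (node 2 merges into node 0) — and find the resistance seen between A (node 1) and B (node 0).
Reduce the network between node 1 (A) and node 0 (B) by series/parallel combination:
  Rp1 = R1 ‖ R2 (parallel, both between nodes 0 and 1) = 1/(1/30 + 1/300) = 27.27 Ω
R_th = 27.27 Ω

Final answer: V_th = 9.091 V, R_th = 27.27 Ω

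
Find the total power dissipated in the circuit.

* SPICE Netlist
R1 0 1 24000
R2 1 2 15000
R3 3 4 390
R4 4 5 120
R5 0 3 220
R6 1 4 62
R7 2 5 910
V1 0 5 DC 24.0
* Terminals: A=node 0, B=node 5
Nodal analysis, taking node 5 as the 0 V reference.
Source V1 fixes V_0 = 24 V.
KCL at each unknown node (sum of currents leaving = 0; resistances in Ω):
  Node 1: (V_1 - 24)/24000 + (V_1 - V_2)/15000 + (V_1 - V_4)/62 = 0
  Node 2: (V_2 - V_1)/15000 + (V_2 - 0)/910 = 0
  Node 3: (V_3 - V_4)/390 + (V_3 - 24)/220 = 0
  Node 4: (V_4 - V_3)/390 + (V_4 - 0)/120 + (V_4 - V_1)/62 = 0
Collecting terms (coefficients in siemens):
  0.01624·V_1 - 0.00006667·V_2 - 0.01613·V_4 = 0.001
  0.001166·V_2 - 0.00006667·V_1 = 0
  0.00711·V_3 - 0.002564·V_4 = 0.1091
  0.02703·V_4 - 0.01613·V_1 - 0.002564·V_3 = 0
Solving these 4 simultaneous equations (Gaussian elimination) gives:
  V_1 = 4.039 V, V_2 = 0.231 V, V_3 = 16.79 V, V_4 = 4.003 V
Power in each resistor, P = (ΔV)²/R:
  P_R1 = (24 - 4.039)²/24000 = 0.0166 W
  P_R2 = (4.039 - 0.231)²/15000 = 0.0009667 W
  P_R3 = (16.79 - 4.003)²/390 = 0.4191 W
  P_R4 = (4.003 - 0)²/120 = 0.1335 W
  P_R5 = (24 - 16.79)²/220 = 0.2364 W
  P_R6 = (4.039 - 4.003)²/62 = 0.0000207 W
  P_R7 = (0.231 - 0)²/910 = 0.00005865 W
P_total = P_R1 + P_R2 + P_R3 + P_R4 + P_R5 + P_R6 + P_R7 = 0.8067 W

Final answer: 0.8067 W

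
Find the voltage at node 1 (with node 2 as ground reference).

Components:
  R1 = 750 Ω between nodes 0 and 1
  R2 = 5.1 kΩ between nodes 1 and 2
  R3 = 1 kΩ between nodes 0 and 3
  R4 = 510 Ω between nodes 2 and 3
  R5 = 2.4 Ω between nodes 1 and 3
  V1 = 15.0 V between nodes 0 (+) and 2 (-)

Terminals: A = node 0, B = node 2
Nodal analysis, taking node 2 as the 0 V reference.
Source V1 fixes V_0 = 15 V.
KCL at each unknown node (sum of currents leaving = 0; resistances in Ω):
  Node 1: (V_1 - 15)/750 + (V_1 - 0)/5100 + (V_1 - V_3)/2.4 = 0
  Node 3: (V_3 - 15)/1000 + (V_3 - 0)/510 + (V_3 - V_1)/2.4 = 0
Collecting terms (coefficients in siemens):
  0.4182·V_1 - 0.4167·V_3 = 0.02
  0.4196·V_3 - 0.4167·V_1 = 0.015
Determinant D = (0.4182)(0.4196) - (-0.4167)(-0.4167) = 0.001875
V_1 = [(0.02)(0.4196) - (-0.4167)(0.015)]/D = 7.808 V
V_3 = [(0.4182)(0.015) - (0.02)(-0.4167)]/D = 7.788 V
The requested potential is V_1 = 7.808 V.

Final answer: V_1 = 7.808 V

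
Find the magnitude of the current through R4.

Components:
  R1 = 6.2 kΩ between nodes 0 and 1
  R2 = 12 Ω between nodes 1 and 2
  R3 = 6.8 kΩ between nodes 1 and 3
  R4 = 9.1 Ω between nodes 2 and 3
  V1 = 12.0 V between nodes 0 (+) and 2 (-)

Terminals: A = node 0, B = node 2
Nodal analysis, taking node 2 as the 0 V reference.
Source V1 fixes V_0 = 12 V.
KCL at each unknown node (sum of currents leaving = 0; resistances in Ω):
  Node 1: (V_1 - 12)/6200 + (V_1 - 0)/12 + (V_1 - V_3)/6800 = 0
  Node 3: (V_3 - V_1)/6800 + (V_3 - 0)/9.1 = 0
Collecting terms (coefficients in siemens):
  0.08364·V_1 - 0.0001471·V_3 = 0.001935
  0.11·V_3 - 0.0001471·V_1 = 0
Determinant D = (0.08364)(0.11) - (-0.0001471)(-0.0001471) = 0.009204
V_1 = [(0.001935)(0.11) - (-0.0001471)(0)]/D = 0.02314 V
V_3 = [(0.08364)(0) - (0.001935)(-0.0001471)]/D = 0.00003093 V
I_R4 = (V_2 - V_3)/R4 = (0 - 0.00003093)/9.1 = -0.000003398 A
|I_R4| = 0.000003398 A

Final answer: |I_R4| = 3.398e-06 A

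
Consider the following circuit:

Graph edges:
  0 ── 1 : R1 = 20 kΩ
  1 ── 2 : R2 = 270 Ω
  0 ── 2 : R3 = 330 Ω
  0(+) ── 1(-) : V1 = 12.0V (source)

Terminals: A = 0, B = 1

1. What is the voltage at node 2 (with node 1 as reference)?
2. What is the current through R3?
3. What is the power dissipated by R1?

Nodal analysis, taking node 1 as the 0 V reference.
Source V1 fixes V_0 = 12 V.
KCL at each unknown node (sum of currents leaving = 0; resistances in Ω):
  Node 2: (V_2 - 0)/270 + (V_2 - 12)/330 = 0
Collecting terms: 0.006734 × V_2 = 0.03636  =>  V_2 = 5.4 V
Part 1:
  Read off the nodal solution: V_2 = 5.4 V
Part 2:
  I_R3 = (V_0 - V_2)/R3 = (12 - 5.4)/330 = 0.02 A
  Magnitude: I_R3 = 0.02 A
Part 3:
  I_R1 = (V_0 - V_1)/R1 = (12 - 0)/20000 = 0.0006 A
  P_R1 = I_R1² × R1 = (0.0006)² × 20000 = 0.0072 W

Final answers:
1. V_2 = 5.4 V
2. I_R3 = 0.02 A
3. P_R1 = 0.0072 W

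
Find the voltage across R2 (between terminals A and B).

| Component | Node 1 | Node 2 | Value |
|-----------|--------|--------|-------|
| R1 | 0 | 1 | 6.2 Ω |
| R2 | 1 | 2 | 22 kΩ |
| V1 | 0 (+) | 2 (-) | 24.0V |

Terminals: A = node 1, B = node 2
R1 and R2 are in series across V1 (node 0 → node 1 → node 2), and the output A–B is taken across R2, so this is a voltage divider.
Series current: I = V1/(R1 + R2) = 24/(6.2 + 22000) = 24/22010 = 0.001091 A
V_R2 = I × R2 = V1 × R2/(R1 + R2) = 24 × 22000/22010 = 23.99 V

Final answer: 23.99 V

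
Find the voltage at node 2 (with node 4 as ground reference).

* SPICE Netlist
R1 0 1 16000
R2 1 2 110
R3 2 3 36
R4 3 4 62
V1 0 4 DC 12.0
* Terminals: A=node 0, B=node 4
Nodal analysis, taking node 4 as the 0 V reference.
Source V1 fixes V_0 = 12 V.
KCL at each unknown node (sum of currents leaving = 0; resistances in Ω):
  Node 1: (V_1 - 12)/16000 + (V_1 - V_2)/110 = 0
  Node 2: (V_2 - V_1)/110 + (V_2 - V_3)/36 = 0
  Node 3: (V_3 - V_2)/36 + (V_3 - 0)/62 = 0
Collecting terms (coefficients in siemens):
  0.009153·V_1 - 0.009091·V_2 = 0.00075
  0.03687·V_2 - 0.009091·V_1 - 0.02778·V_3 = 0
  0.04391·V_3 - 0.02778·V_2 = 0
Solving these 3 simultaneous equations (Gaussian elimination) gives:
  V_1 = 0.154 V, V_2 = 0.07256 V, V_3 = 0.0459 V
The requested potential is V_2 = 0.07256 V.

Final answer: V_2 = 0.07256 V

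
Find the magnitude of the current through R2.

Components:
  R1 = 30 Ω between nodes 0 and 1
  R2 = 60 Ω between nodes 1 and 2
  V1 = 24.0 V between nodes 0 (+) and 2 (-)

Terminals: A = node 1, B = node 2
Nodal analysis, taking node 2 as the 0 V reference.
Source V1 fixes V_0 = 24 V.
KCL at each unknown node (sum of currents leaving = 0; resistances in Ω):
  Node 1: (V_1 - 24)/30 + (V_1 - 0)/60 = 0
Collecting terms: 0.05 × V_1 = 0.8  =>  V_1 = 16 V
I_R2 = (V_1 - V_2)/R2 = (16 - 0)/60 = 0.2667 A
|I_R2| = 0.2667 A

Final answer: |I_R2| = 0.2667 A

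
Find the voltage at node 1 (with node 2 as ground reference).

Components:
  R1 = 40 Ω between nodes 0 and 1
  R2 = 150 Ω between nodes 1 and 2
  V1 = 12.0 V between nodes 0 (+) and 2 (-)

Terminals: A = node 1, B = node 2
Nodal analysis, taking node 2 as the 0 V reference.
Source V1 fixes V_0 = 12 V.
KCL at each unknown node (sum of currents leaving = 0; resistances in Ω):
  Node 1: (V_1 - 12)/40 + (V_1 - 0)/150 = 0
Collecting terms: 0.03167 × V_1 = 0.3  =>  V_1 = 9.474 V
The requested potential is V_1 = 9.474 V.

Final answer: V_1 = 9.474 V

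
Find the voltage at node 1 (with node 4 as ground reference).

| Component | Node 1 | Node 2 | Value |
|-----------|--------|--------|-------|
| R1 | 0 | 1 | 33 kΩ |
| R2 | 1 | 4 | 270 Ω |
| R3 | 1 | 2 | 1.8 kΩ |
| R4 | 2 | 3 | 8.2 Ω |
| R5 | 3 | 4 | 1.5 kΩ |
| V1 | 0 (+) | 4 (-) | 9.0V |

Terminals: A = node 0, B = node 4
Nodal analysis, taking node 4 as the 0 V reference.
Source V1 fixes V_0 = 9 V.
KCL at each unknown node (sum of currents leaving = 0; resistances in Ω):
  Node 1: (V_1 - 9)/33000 + (V_1 - 0)/270 + (V_1 - V_2)/1800 = 0
  Node 2: (V_2 - V_1)/1800 + (V_2 - V_3)/8.2 = 0
  Node 3: (V_3 - V_2)/8.2 + (V_3 - 0)/1500 = 0
Collecting terms (coefficients in siemens):
  0.00429·V_1 - 0.0005556·V_2 = 0.0002727
  0.1225·V_2 - 0.0005556·V_1 - 0.122·V_3 = 0
  0.1226·V_3 - 0.122·V_2 = 0
Solving these 3 simultaneous equations (Gaussian elimination) gives:
  V_1 = 0.06757 V, V_2 = 0.0308 V, V_3 = 0.03064 V
The requested potential is V_1 = 0.06757 V.

Final answer: V_1 = 0.06757 V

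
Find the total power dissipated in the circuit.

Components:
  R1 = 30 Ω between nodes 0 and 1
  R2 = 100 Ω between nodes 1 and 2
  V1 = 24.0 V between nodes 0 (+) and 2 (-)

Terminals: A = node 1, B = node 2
Nodal analysis, taking node 2 as the 0 V reference.
Source V1 fixes V_0 = 24 V.
KCL at each unknown node (sum of currents leaving = 0; resistances in Ω):
  Node 1: (V_1 - 24)/30 + (V_1 - 0)/100 = 0
Collecting terms: 0.04333 × V_1 = 0.8  =>  V_1 = 18.46 V
Power in each resistor, P = (ΔV)²/R:
  P_R1 = (24 - 18.46)²/30 = 1.022 W
  P_R2 = (18.46 - 0)²/100 = 3.408 W
P_total = P_R1 + P_R2 = 4.431 W

Final answer: 4.431 W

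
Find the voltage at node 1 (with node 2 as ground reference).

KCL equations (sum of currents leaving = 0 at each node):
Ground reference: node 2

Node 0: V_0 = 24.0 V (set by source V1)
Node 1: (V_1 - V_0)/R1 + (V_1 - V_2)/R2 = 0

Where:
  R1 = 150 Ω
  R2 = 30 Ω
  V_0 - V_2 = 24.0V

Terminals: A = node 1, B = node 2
Nodal analysis, taking node 2 as the 0 V reference.
Source V1 fixes V_0 = 24 V.
KCL at each unknown node (sum of currents leaving = 0; resistances in Ω):
  Node 1: (V_1 - 24)/150 + (V_1 - 0)/30 = 0
Collecting terms: 0.04 × V_1 = 0.16  =>  V_1 = 4 V
The requested potential is V_1 = 4 V.

Final answer: V_1 = 4 V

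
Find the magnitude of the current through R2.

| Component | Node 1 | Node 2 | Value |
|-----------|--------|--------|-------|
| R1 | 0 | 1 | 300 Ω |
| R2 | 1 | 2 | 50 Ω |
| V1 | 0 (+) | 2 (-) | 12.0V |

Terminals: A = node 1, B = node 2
Nodal analysis, taking node 2 as the 0 V reference.
Source V1 fixes V_0 = 12 V.
KCL at each unknown node (sum of currents leaving = 0; resistances in Ω):
  Node 1: (V_1 - 12)/300 + (V_1 - 0)/50 = 0
Collecting terms: 0.02333 × V_1 = 0.04  =>  V_1 = 1.714 V
I_R2 = (V_1 - V_2)/R2 = (1.714 - 0)/50 = 0.03429 A
|I_R2| = 0.03429 A

Final answer: |I_R2| = 0.03429 A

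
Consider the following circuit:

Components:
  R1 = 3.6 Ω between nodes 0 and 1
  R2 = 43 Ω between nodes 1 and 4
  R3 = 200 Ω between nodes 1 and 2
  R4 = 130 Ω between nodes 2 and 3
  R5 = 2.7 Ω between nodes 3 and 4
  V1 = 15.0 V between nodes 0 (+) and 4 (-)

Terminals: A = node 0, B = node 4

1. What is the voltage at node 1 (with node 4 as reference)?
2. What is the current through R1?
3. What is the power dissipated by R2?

Nodal analysis, taking node 4 as the 0 V reference.
Source V1 fixes V_0 = 15 V.
KCL at each unknown node (sum of currents leaving = 0; resistances in Ω):
  Node 1: (V_1 - 15)/3.6 + (V_1 - 0)/43 + (V_1 - V_2)/200 = 0
  Node 2: (V_2 - V_1)/200 + (V_2 - V_3)/130 = 0
  Node 3: (V_3 - V_2)/130 + (V_3 - 0)/2.7 = 0
Collecting terms (coefficients in siemens):
  0.306·V_1 - 0.005·V_2 = 4.167
  0.01269·V_2 - 0.005·V_1 - 0.007692·V_3 = 0
  0.3781·V_3 - 0.007692·V_2 = 0
Solving these 3 simultaneous equations (Gaussian elimination) gives:
  V_1 = 13.7 V, V_2 = 5.466 V, V_3 = 0.1112 V
Part 1:
  Read off the nodal solution: V_1 = 13.7 V
Part 2:
  I_R1 = (V_0 - V_1)/R1 = (15 - 13.7)/3.6 = 0.3599 A
  Magnitude: I_R1 = 0.3599 A
Part 3:
  I_R2 = (V_1 - V_4)/R2 = (13.7 - 0)/43 = 0.3187 A
  P_R2 = I_R2² × R2 = (0.3187)² × 43 = 4.368 W

Final answers:
1. V_1 = 13.7 V
2. I_R1 = 0.3599 A
3. P_R2 = 4.368 W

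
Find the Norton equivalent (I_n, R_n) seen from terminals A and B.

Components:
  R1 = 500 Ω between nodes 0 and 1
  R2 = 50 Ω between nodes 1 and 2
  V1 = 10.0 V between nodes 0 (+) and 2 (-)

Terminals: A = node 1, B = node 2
Find the Thévenin equivalent first; then I_n = V_th/R_th and R_n = R_th.
Step 1 — V_th is the open-circuit voltage V_A - V_B (nothing connected across the terminals).
Nodal analysis, taking node 2 as the 0 V reference.
Source V1 fixes V_0 = 10 V.
KCL at each unknown node (sum of currents leaving = 0; resistances in Ω):
  Node 1: (V_1 - 10)/500 + (V_1 - 0)/50 = 0
Collecting terms: 0.022 × V_1 = 0.02  =>  V_1 = 0.9091 V
V_th = V_1 - V_2 = 0.9091 - 0 = 0.9091 V
Step 2 — R_th: zero the source — replace V1 by a short circuit (node 2 merges into node 0) — and find the resistance seen between A (node 1) and B (node 0).
Reduce the network between node 1 (A) and node 0 (B) by series/parallel combination:
  Rp1 = R1 ‖ R2 (parallel, both between nodes 0 and 1) = 1/(1/500 + 1/50) = 45.45 Ω
R_th = 45.45 Ω
I_n = V_th/R_th = 0.9091/45.45 = 0.02 A, and R_n = R_th = 45.45 Ω

Final answer: I_n = 0.02 A, R_n = 45.45 Ω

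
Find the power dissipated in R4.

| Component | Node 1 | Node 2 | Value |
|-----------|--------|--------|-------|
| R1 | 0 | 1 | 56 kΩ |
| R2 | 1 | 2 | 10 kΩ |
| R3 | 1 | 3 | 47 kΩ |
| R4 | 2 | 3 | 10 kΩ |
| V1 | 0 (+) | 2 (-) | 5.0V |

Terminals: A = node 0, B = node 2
Nodal analysis, taking node 2 as the 0 V reference.
Source V1 fixes V_0 = 5 V.
KCL at each unknown node (sum of currents leaving = 0; resistances in Ω):
  Node 1: (V_1 - 5)/56000 + (V_1 - 0)/10000 + (V_1 - V_3)/47000 = 0
  Node 3: (V_3 - V_1)/47000 + (V_3 - 0)/10000 = 0
Collecting terms (coefficients in siemens):
  0.0001391·V_1 - 0.00002128·V_3 = 0.00008929
  0.0001213·V_3 - 0.00002128·V_1 = 0
Determinant D = (0.0001391)(0.0001213) - (-0.00002128)(-0.00002128) = 0.00000001642
V_1 = [(0.00008929)(0.0001213) - (-0.00002128)(0)]/D = 0.6594 V
V_3 = [(0.0001391)(0) - (0.00008929)(-0.00002128)]/D = 0.1157 V
I_R4 = (V_2 - V_3)/R4 = (0 - 0.1157)/10000 = -0.00001157 A
P_R4 = I_R4² × R4 = (-0.00001157)² × 10000 = 0.000001338 W

Final answer: 1.338e-06 W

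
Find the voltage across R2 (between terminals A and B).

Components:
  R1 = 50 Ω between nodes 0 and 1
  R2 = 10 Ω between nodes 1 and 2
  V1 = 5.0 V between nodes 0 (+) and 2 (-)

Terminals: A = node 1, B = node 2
R1 and R2 are in series across V1 (node 0 → node 1 → node 2), and the output A–B is taken across R2, so this is a voltage divider.
Series current: I = V1/(R1 + R2) = 5/(50 + 10) = 5/60 = 0.08333 A
V_R2 = I × R2 = V1 × R2/(R1 + R2) = 5 × 10/60 = 0.8333 V

Final answer: 0.8333 V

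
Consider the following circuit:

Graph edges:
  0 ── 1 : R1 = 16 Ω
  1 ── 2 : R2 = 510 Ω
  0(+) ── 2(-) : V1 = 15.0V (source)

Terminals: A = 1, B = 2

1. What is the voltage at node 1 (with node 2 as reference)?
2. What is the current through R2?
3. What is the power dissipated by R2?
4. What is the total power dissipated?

Nodal analysis, taking node 2 as the 0 V reference.
Source V1 fixes V_0 = 15 V.
KCL at each unknown node (sum of currents leaving = 0; resistances in Ω):
  Node 1: (V_1 - 15)/16 + (V_1 - 0)/510 = 0
Collecting terms: 0.06446 × V_1 = 0.9375  =>  V_1 = 14.54 V
Part 1:
  Read off the nodal solution: V_1 = 14.54 V
Part 2:
  I_R2 = (V_1 - V_2)/R2 = (14.54 - 0)/510 = 0.02852 A
  Magnitude: I_R2 = 0.02852 A
Part 3:
  I_R2 = (V_1 - V_2)/R2 = (14.54 - 0)/510 = 0.02852 A
  P_R2 = I_R2² × R2 = (0.02852)² × 510 = 0.4147 W
Part 4:
  Power in each resistor, P = (ΔV)²/R:
    P_R1 = (15 - 14.54)²/16 = 0.01301 W
    P_R2 = (14.54 - 0)²/510 = 0.4147 W
  P_total = P_R1 + P_R2 = 0.4278 W

Final answers:
1. V_1 = 14.54 V
2. I_R2 = 0.02852 A
3. P_R2 = 0.4147 W
4. P_total = 0.4278 W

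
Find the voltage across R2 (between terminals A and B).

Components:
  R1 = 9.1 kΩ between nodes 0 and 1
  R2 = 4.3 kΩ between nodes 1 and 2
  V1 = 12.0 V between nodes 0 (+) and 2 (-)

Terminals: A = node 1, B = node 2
R1 and R2 are in series across V1 (node 0 → node 1 → node 2), and the output A–B is taken across R2, so this is a voltage divider.
Series current: I = V1/(R1 + R2) = 12/(9100 + 4300) = 12/13400 = 0.0008955 A
V_R2 = I × R2 = V1 × R2/(R1 + R2) = 12 × 4300/13400 = 3.851 V

Final answer: 3.851 V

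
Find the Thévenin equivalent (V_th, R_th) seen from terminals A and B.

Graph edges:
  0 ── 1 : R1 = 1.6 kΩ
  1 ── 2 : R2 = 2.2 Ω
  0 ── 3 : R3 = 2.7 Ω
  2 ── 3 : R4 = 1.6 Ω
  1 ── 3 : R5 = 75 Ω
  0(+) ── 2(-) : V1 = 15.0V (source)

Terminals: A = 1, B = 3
Step 1 — V_th is the open-circuit voltage V_A - V_B (nothing connected across the terminals).
Nodal analysis, taking node 2 as the 0 V reference.
Source V1 fixes V_0 = 15 V.
KCL at each unknown node (sum of currents leaving = 0; resistances in Ω):
  Node 1: (V_1 - 15)/1600 + (V_1 - 0)/2.2 + (V_1 - V_3)/75 = 0
  Node 3: (V_3 - 15)/2.7 + (V_3 - 0)/1.6 + (V_3 - V_1)/75 = 0
Collecting terms (coefficients in siemens):
  0.4685·V_1 - 0.01333·V_3 = 0.009375
  1.009·V_3 - 0.01333·V_1 = 5.556
Determinant D = (0.4685)(1.009) - (-0.01333)(-0.01333) = 0.4724
V_1 = [(0.009375)(1.009) - (-0.01333)(5.556)]/D = 0.1768 V
V_3 = [(0.4685)(5.556) - (0.009375)(-0.01333)]/D = 5.51 V
V_th = V_1 - V_3 = 0.1768 - 5.51 = -5.333 V
Step 2 — R_th: zero the source — replace V1 by a short circuit (node 2 merges into node 0) — and find the resistance seen between A (node 1) and B (node 3).
Reduce the network between node 1 (A) and node 3 (B) by series/parallel combination:
  Rp1 = R1 ‖ R2 (parallel, both between nodes 0 and 1) = 1/(1/1600 + 1/2.2) = 2.197 Ω
  Rp2 = R3 ‖ R4 (parallel, both between nodes 0 and 3) = 1/(1/2.7 + 1/1.6) = 1.005 Ω
  Rs1 = Rp1 + Rp2 (series, joined only at node 0) = 2.197 + 1.005 = 3.202 Ω
  Rp3 = R5 ‖ Rs1 (parallel, both between nodes 1 and 3) = 1/(1/75 + 1/3.202) = 3.071 Ω
R_th = 3.071 Ω

Final answer: V_th = -5.333 V, R_th = 3.071 Ω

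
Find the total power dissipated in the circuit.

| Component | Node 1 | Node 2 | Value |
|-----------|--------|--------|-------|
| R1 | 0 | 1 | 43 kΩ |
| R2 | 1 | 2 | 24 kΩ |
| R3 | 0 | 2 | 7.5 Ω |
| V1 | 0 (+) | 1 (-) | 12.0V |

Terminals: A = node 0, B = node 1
Nodal analysis, taking node 1 as the 0 V reference.
Source V1 fixes V_0 = 12 V.
KCL at each unknown node (sum of currents leaving = 0; resistances in Ω):
  Node 2: (V_2 - 0)/24000 + (V_2 - 12)/7.5 = 0
Collecting terms: 0.1334 × V_2 = 1.6  =>  V_2 = 12 V
Power in each resistor, P = (ΔV)²/R:
  P_R1 = (12 - 0)²/43000 = 0.003349 W
  P_R2 = (0 - 12)²/24000 = 0.005996 W
  P_R3 = (12 - 12)²/7.5 = 0.000001874 W
P_total = P_R1 + P_R2 + P_R3 = 0.009347 W

Final answer: 0.009347 W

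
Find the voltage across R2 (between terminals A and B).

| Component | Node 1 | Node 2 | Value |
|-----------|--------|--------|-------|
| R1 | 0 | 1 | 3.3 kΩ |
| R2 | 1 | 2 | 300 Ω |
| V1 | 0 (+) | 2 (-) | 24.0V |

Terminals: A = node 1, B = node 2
R1 and R2 are in series across V1 (node 0 → node 1 → node 2), and the output A–B is taken across R2, so this is a voltage divider.
Series current: I = V1/(R1 + R2) = 24/(3300 + 300) = 24/3600 = 0.006667 A
V_R2 = I × R2 = V1 × R2/(R1 + R2) = 24 × 300/3600 = 2 V

Final answer: 2 V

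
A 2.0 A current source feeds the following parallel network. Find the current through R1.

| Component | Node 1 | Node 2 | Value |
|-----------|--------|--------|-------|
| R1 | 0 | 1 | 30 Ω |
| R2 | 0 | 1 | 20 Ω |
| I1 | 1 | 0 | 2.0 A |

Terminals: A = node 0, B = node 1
All resistors sit directly between nodes 0 and 1, so they are in parallel and share one voltage V; the full source current 2 A splits among them.
1/R_par = 1/30 + 1/20 = 0.08333 S  =>  R_par = 12 Ω
V = I × R_par = 2 × 12 = 24 V
I_R1 = V/R1 = 24/30 = 0.8 A

Final answer: 0.8 A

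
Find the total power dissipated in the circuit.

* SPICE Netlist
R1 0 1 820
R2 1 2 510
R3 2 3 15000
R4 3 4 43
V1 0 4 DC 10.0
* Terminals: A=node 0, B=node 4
Nodal analysis, taking node 4 as the 0 V reference.
Source V1 fixes V_0 = 10 V.
KCL at each unknown node (sum of currents leaving = 0; resistances in Ω):
  Node 1: (V_1 - 10)/820 + (V_1 - V_2)/510 = 0
  Node 2: (V_2 - V_1)/510 + (V_2 - V_3)/15000 = 0
  Node 3: (V_3 - V_2)/15000 + (V_3 - 0)/43 = 0
Collecting terms (coefficients in siemens):
  0.00318·V_1 - 0.001961·V_2 = 0.0122
  0.002027·V_2 - 0.001961·V_1 - 0.00006667·V_3 = 0
  0.02332·V_3 - 0.00006667·V_2 = 0
Solving these 3 simultaneous equations (Gaussian elimination) gives:
  V_1 = 9.499 V, V_2 = 9.188 V, V_3 = 0.02626 V
Power in each resistor, P = (ΔV)²/R:
  P_R1 = (10 - 9.499)²/820 = 0.0003059 W
  P_R2 = (9.499 - 9.188)²/510 = 0.0001902 W
  P_R3 = (9.188 - 0.02626)²/15000 = 0.005595 W
  P_R4 = (0.02626 - 0)²/43 = 0.00001604 W
P_total = P_R1 + P_R2 + P_R3 + P_R4 = 0.006108 W

Final answer: 0.006108 W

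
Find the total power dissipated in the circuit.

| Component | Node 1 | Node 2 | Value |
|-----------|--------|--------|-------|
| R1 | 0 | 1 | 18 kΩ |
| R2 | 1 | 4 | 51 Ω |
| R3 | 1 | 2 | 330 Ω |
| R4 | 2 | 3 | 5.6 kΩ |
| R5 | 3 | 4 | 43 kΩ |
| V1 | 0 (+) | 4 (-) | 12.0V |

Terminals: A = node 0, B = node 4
Nodal analysis, taking node 4 as the 0 V reference.
Source V1 fixes V_0 = 12 V.
KCL at each unknown node (sum of currents leaving = 0; resistances in Ω):
  Node 1: (V_1 - 12)/18000 + (V_1 - 0)/51 + (V_1 - V_2)/330 = 0
  Node 2: (V_2 - V_1)/330 + (V_2 - V_3)/5600 = 0
  Node 3: (V_3 - V_2)/5600 + (V_3 - 0)/43000 = 0
Collecting terms (coefficients in siemens):
  0.02269·V_1 - 0.00303·V_2 = 0.0006667
  0.003209·V_2 - 0.00303·V_1 - 0.0001786·V_3 = 0
  0.0002018·V_3 - 0.0001786·V_2 = 0
Solving these 3 simultaneous equations (Gaussian elimination) gives:
  V_1 = 0.03387 V, V_2 = 0.03364 V, V_3 = 0.02976 V
Power in each resistor, P = (ΔV)²/R:
  P_R1 = (12 - 0.03387)²/18000 = 0.007955 W
  P_R2 = (0.03387 - 0)²/51 = 0.00002249 W
  P_R3 = (0.03387 - 0.03364)²/330 = 0.0000000001581 W
  P_R4 = (0.03364 - 0.02976)²/5600 = 0.000000002683 W
  P_R5 = (0.02976 - 0)²/43000 = 0.0000000206 W
P_total = P_R1 + P_R2 + P_R3 + P_R4 + P_R5 = 0.007977 W

Final answer: 0.007977 W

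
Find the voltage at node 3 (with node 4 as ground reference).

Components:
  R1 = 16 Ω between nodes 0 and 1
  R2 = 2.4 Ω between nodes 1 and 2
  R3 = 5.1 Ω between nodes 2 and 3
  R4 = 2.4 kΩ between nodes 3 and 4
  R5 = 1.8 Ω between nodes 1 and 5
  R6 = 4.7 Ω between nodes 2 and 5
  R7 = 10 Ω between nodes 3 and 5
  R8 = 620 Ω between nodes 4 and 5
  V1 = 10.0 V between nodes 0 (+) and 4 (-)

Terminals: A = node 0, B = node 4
Nodal analysis, taking node 4 as the 0 V reference.
Source V1 fixes V_0 = 10 V.
KCL at each unknown node (sum of currents leaving = 0; resistances in Ω):
  Node 1: (V_1 - 10)/16 + (V_1 - V_2)/2.4 + (V_1 - V_5)/1.8 = 0
  Node 2: (V_2 - V_1)/2.4 + (V_2 - V_3)/5.1 + (V_2 - V_5)/4.7 = 0
  Node 3: (V_3 - V_2)/5.1 + (V_3 - 0)/2400 + (V_3 - V_5)/10 = 0
  Node 5: (V_5 - V_1)/1.8 + (V_5 - V_2)/4.7 + (V_5 - V_3)/10 + (V_5 - 0)/620 = 0
Collecting terms (coefficients in siemens):
  1.035·V_1 - 0.4167·V_2 - 0.5556·V_5 = 0.625
  0.8255·V_2 - 0.4167·V_1 - 0.1961·V_3 - 0.2128·V_5 = 0
  0.2965·V_3 - 0.1961·V_2 - 0.1·V_5 = 0
  0.8699·V_5 - 0.5556·V_1 - 0.2128·V_2 - 0.1·V_3 = 0
Solving these 4 simultaneous equations (Gaussian elimination) gives:
  V_1 = 9.686 V, V_2 = 9.672 V, V_3 = 9.655 V, V_5 = 9.661 V
The requested potential is V_3 = 9.655 V.

Final answer: V_3 = 9.655 V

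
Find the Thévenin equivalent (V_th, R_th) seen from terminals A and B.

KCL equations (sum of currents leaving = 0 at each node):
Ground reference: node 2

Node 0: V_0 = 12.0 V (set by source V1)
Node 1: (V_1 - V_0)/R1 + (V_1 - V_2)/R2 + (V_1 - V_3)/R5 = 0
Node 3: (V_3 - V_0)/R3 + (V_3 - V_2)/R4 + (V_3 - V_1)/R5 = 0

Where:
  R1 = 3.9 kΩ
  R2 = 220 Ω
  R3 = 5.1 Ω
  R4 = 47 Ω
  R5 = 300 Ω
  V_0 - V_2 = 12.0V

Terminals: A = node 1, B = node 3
Step 1 — V_th is the open-circuit voltage V_A - V_B (nothing connected across the terminals).
Nodal analysis, taking node 2 as the 0 V reference.
Source V1 fixes V_0 = 12 V.
KCL at each unknown node (sum of currents leaving = 0; resistances in Ω):
  Node 1: (V_1 - 12)/3900 + (V_1 - 0)/220 + (V_1 - V_3)/300 = 0
  Node 3: (V_3 - 12)/5.1 + (V_3 - 0)/47 + (V_3 - V_1)/300 = 0
Collecting terms (coefficients in siemens):
  0.008135·V_1 - 0.003333·V_3 = 0.003077
  0.2207·V_3 - 0.003333·V_1 = 2.353
Determinant D = (0.008135)(0.2207) - (-0.003333)(-0.003333) = 0.001784
V_1 = [(0.003077)(0.2207) - (-0.003333)(2.353)]/D = 4.776 V
V_3 = [(0.008135)(2.353) - (0.003077)(-0.003333)]/D = 10.73 V
V_th = V_1 - V_3 = 4.776 - 10.73 = -5.958 V
Step 2 — R_th: zero the source — replace V1 by a short circuit (node 2 merges into node 0) — and find the resistance seen between A (node 1) and B (node 3).
Reduce the network between node 1 (A) and node 3 (B) by series/parallel combination:
  Rp1 = R1 ‖ R2 (parallel, both between nodes 0 and 1) = 1/(1/3900 + 1/220) = 208.3 Ω
  Rp2 = R3 ‖ R4 (parallel, both between nodes 0 and 3) = 1/(1/5.1 + 1/47) = 4.601 Ω
  Rs1 = Rp1 + Rp2 (series, joined only at node 0) = 208.3 + 4.601 = 212.9 Ω
  Rp3 = R5 ‖ Rs1 (parallel, both between nodes 1 and 3) = 1/(1/300 + 1/212.9) = 124.5 Ω
R_th = 124.5 Ω

Final answer: V_th = -5.958 V, R_th = 124.5 Ω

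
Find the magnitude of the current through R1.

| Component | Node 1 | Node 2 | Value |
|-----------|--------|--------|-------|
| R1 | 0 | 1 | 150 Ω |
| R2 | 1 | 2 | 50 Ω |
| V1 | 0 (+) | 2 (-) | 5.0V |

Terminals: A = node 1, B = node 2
Nodal analysis, taking node 2 as the 0 V reference.
Source V1 fixes V_0 = 5 V.
KCL at each unknown node (sum of currents leaving = 0; resistances in Ω):
  Node 1: (V_1 - 5)/150 + (V_1 - 0)/50 = 0
Collecting terms: 0.02667 × V_1 = 0.03333  =>  V_1 = 1.25 V
I_R1 = (V_0 - V_1)/R1 = (5 - 1.25)/150 = 0.025 A
|I_R1| = 0.025 A

Final answer: |I_R1| = 0.025 A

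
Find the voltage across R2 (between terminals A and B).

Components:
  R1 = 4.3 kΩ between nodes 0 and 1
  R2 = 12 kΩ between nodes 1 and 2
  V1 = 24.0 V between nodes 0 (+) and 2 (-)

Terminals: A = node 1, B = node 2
R1 and R2 are in series across V1 (node 0 → node 1 → node 2), and the output A–B is taken across R2, so this is a voltage divider.
Series current: I = V1/(R1 + R2) = 24/(4300 + 12000) = 24/16300 = 0.001472 A
V_R2 = I × R2 = V1 × R2/(R1 + R2) = 24 × 12000/16300 = 17.67 V

Final answer: 17.67 V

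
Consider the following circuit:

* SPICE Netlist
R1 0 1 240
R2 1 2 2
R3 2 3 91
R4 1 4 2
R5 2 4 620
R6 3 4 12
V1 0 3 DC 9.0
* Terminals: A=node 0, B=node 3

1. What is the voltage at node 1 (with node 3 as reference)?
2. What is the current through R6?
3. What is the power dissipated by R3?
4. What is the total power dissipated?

Nodal analysis, taking node 3 as the 0 V reference.
Source V1 fixes V_0 = 9 V.
KCL at each unknown node (sum of currents leaving = 0; resistances in Ω):
  Node 1: (V_1 - 9)/240 + (V_1 - V_2)/2 + (V_1 - V_4)/2 = 0
  Node 2: (V_2 - V_1)/2 + (V_2 - 0)/91 + (V_2 - V_4)/620 = 0
  Node 4: (V_4 - V_1)/2 + (V_4 - V_2)/620 + (V_4 - 0)/12 = 0
Collecting terms (coefficients in siemens):
  1.004·V_1 - 0.5·V_2 - 0.5·V_4 = 0.0375
  0.5126·V_2 - 0.5·V_1 - 0.001613·V_4 = 0
  0.5849·V_4 - 0.5·V_1 - 0.001613·V_2 = 0
Solving these 3 simultaneous equations (Gaussian elimination) gives:
  V_1 = 0.4342 V, V_2 = 0.4247 V, V_4 = 0.3723 V
Part 1:
  Read off the nodal solution: V_1 = 0.4342 V
Part 2:
  I_R6 = (V_3 - V_4)/R6 = (0 - 0.3723)/12 = -0.03102 A
  Magnitude: I_R6 = 0.03102 A
Part 3:
  I_R3 = (V_2 - V_3)/R3 = (0.4247 - 0)/91 = 0.004667 A
  P_R3 = I_R3² × R3 = (0.004667)² × 91 = 0.001982 W
Part 4:
  Power in each resistor, P = (ΔV)²/R:
    P_R1 = (9 - 0.4342)²/240 = 0.3057 W
    P_R2 = (0.4342 - 0.4247)²/2 = 0.00004515 W
    P_R3 = (0.4247 - 0)²/91 = 0.001982 W
    P_R4 = (0.4342 - 0.3723)²/2 = 0.001915 W
    P_R5 = (0.4247 - 0.3723)²/620 = 0.000004425 W
    P_R6 = (0 - 0.3723)²/12 = 0.01155 W
  P_total = P_R1 + P_R2 + P_R3 + P_R4 + P_R5 + P_R6 = 0.3212 W

Final answers:
1. V_1 = 0.4342 V
2. I_R6 = 0.03102 A
3. P_R3 = 0.001982 W
4. P_total = 0.3212 W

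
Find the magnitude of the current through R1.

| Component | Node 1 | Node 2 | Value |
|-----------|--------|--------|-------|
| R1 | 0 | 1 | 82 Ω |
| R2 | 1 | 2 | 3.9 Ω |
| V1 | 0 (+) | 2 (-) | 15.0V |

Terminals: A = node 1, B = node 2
Nodal analysis, taking node 2 as the 0 V reference.
Source V1 fixes V_0 = 15 V.
KCL at each unknown node (sum of currents leaving = 0; resistances in Ω):
  Node 1: (V_1 - 15)/82 + (V_1 - 0)/3.9 = 0
Collecting terms: 0.2686 × V_1 = 0.1829  =>  V_1 = 0.681 V
I_R1 = (V_0 - V_1)/R1 = (15 - 0.681)/82 = 0.1746 A
|I_R1| = 0.1746 A

Final answer: |I_R1| = 0.1746 A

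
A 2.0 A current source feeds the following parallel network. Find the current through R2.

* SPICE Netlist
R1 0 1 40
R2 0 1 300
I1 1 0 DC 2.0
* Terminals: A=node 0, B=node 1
All resistors sit directly between nodes 0 and 1, so they are in parallel and share one voltage V; the full source current 2 A splits among them.
1/R_par = 1/40 + 1/300 = 0.02833 S  =>  R_par = 35.29 Ω
V = I × R_par = 2 × 35.29 = 70.59 V
I_R2 = V/R2 = 70.59/300 = 0.2353 A

Final answer: 0.2353 A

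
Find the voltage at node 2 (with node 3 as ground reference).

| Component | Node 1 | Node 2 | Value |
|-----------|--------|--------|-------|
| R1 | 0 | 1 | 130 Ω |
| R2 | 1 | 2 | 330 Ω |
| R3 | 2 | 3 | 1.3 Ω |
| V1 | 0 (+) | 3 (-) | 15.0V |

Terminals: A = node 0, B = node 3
Nodal analysis, taking node 3 as the 0 V reference.
Source V1 fixes V_0 = 15 V.
KCL at each unknown node (sum of currents leaving = 0; resistances in Ω):
  Node 1: (V_1 - 15)/130 + (V_1 - V_2)/330 = 0
  Node 2: (V_2 - V_1)/330 + (V_2 - 0)/1.3 = 0
Collecting terms (coefficients in siemens):
  0.01072·V_1 - 0.00303·V_2 = 0.1154
  0.7723·V_2 - 0.00303·V_1 = 0
Determinant D = (0.01072)(0.7723) - (-0.00303)(-0.00303) = 0.008271
V_1 = [(0.1154)(0.7723) - (-0.00303)(0)]/D = 10.77 V
V_2 = [(0.01072)(0) - (0.1154)(-0.00303)]/D = 0.04227 V
The requested potential is V_2 = 0.04227 V.

Final answer: V_2 = 0.04227 V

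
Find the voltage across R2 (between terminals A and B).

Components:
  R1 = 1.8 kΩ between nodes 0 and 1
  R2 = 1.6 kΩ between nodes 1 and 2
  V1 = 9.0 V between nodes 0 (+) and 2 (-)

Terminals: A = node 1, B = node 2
R1 and R2 are in series across V1 (node 0 → node 1 → node 2), and the output A–B is taken across R2, so this is a voltage divider.
Series current: I = V1/(R1 + R2) = 9/(1800 + 1600) = 9/3400 = 0.002647 A
V_R2 = I × R2 = V1 × R2/(R1 + R2) = 9 × 1600/3400 = 4.235 V

Final answer: 4.235 V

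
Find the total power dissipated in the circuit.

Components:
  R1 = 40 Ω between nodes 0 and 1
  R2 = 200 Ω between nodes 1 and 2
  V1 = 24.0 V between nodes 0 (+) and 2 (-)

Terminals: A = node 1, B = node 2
Nodal analysis, taking node 2 as the 0 V reference.
Source V1 fixes V_0 = 24 V.
KCL at each unknown node (sum of currents leaving = 0; resistances in Ω):
  Node 1: (V_1 - 24)/40 + (V_1 - 0)/200 = 0
Collecting terms: 0.03 × V_1 = 0.6  =>  V_1 = 20 V
Power in each resistor, P = (ΔV)²/R:
  P_R1 = (24 - 20)²/40 = 0.4 W
  P_R2 = (20 - 0)²/200 = 2 W
P_total = P_R1 + P_R2 = 2.4 W

Final answer: 2.4 W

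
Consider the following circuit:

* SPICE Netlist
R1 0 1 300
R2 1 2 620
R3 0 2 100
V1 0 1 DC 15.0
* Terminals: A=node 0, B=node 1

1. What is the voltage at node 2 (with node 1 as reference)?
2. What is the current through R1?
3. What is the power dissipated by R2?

Nodal analysis, taking node 1 as the 0 V reference.
Source V1 fixes V_0 = 15 V.
KCL at each unknown node (sum of currents leaving = 0; resistances in Ω):
  Node 2: (V_2 - 0)/620 + (V_2 - 15)/100 = 0
Collecting terms: 0.01161 × V_2 = 0.15  =>  V_2 = 12.92 V
Part 1:
  Read off the nodal solution: V_2 = 12.92 V
Part 2:
  I_R1 = (V_0 - V_1)/R1 = (15 - 0)/300 = 0.05 A
  Magnitude: I_R1 = 0.05 A
Part 3:
  I_R2 = (V_1 - V_2)/R2 = (0 - 12.92)/620 = -0.02083 A
  P_R2 = I_R2² × R2 = (-0.02083)² × 620 = 0.2691 W

Final answers:
1. V_2 = 12.92 V
2. I_R1 = 0.05 A
3. P_R2 = 0.2691 W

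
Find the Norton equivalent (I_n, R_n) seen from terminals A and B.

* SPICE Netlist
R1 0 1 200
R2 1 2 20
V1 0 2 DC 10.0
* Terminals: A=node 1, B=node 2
Find the Thévenin equivalent first; then I_n = V_th/R_th and R_n = R_th.
Step 1 — V_th is the open-circuit voltage V_A - V_B (nothing connected across the terminals).
Nodal analysis, taking node 2 as the 0 V reference.
Source V1 fixes V_0 = 10 V.
KCL at each unknown node (sum of currents leaving = 0; resistances in Ω):
  Node 1: (V_1 - 10)/200 + (V_1 - 0)/20 = 0
Collecting terms: 0.055 × V_1 = 0.05  =>  V_1 = 0.9091 V
V_th = V_1 - V_2 = 0.9091 - 0 = 0.9091 V
Step 2 — R_th: zero the source — replace V1 by a short circuit (node 2 merges into node 0) — and find the resistance seen between A (node 1) and B (node 0).
Reduce the network between node 1 (A) and node 0 (B) by series/parallel combination:
  Rp1 = R1 ‖ R2 (parallel, both between nodes 0 and 1) = 1/(1/200 + 1/20) = 18.18 Ω
R_th = 18.18 Ω
I_n = V_th/R_th = 0.9091/18.18 = 0.05 A, and R_n = R_th = 18.18 Ω

Final answer: I_n = 0.05 A, R_n = 18.18 Ω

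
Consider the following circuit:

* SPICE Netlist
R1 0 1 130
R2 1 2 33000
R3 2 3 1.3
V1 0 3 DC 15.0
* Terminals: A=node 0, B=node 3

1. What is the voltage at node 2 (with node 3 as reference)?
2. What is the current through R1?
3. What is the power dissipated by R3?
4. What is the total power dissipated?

Nodal analysis, taking node 3 as the 0 V reference.
Source V1 fixes V_0 = 15 V.
KCL at each unknown node (sum of currents leaving = 0; resistances in Ω):
  Node 1: (V_1 - 15)/130 + (V_1 - V_2)/33000 = 0
  Node 2: (V_2 - V_1)/33000 + (V_2 - 0)/1.3 = 0
Collecting terms (coefficients in siemens):
  0.007723·V_1 - 0.0000303·V_2 = 0.1154
  0.7693·V_2 - 0.0000303·V_1 = 0
Determinant D = (0.007723)(0.7693) - (-0.0000303)(-0.0000303) = 0.005941
V_1 = [(0.1154)(0.7693) - (-0.0000303)(0)]/D = 14.94 V
V_2 = [(0.007723)(0) - (0.1154)(-0.0000303)]/D = 0.0005886 V
Part 1:
  Read off the nodal solution: V_2 = 0.0005886 V
Part 2:
  I_R1 = (V_0 - V_1)/R1 = (15 - 14.94)/130 = 0.0004527 A
  Magnitude: I_R1 = 0.0004527 A
Part 3:
  I_R3 = (V_2 - V_3)/R3 = (0.0005886 - 0)/1.3 = 0.0004527 A
  P_R3 = I_R3² × R3 = (0.0004527)² × 1.3 = 0.0000002665 W
Part 4:
  Power in each resistor, P = (ΔV)²/R:
    P_R1 = (15 - 14.94)²/130 = 0.00002665 W
    P_R2 = (14.94 - 0.0005886)²/33000 = 0.006764 W
    P_R3 = (0.0005886 - 0)²/1.3 = 0.0000002665 W
  P_total = P_R1 + P_R2 + P_R3 = 0.006791 W

Final answers:
1. V_2 = 0.0005886 V
2. I_R1 = 0.0004527 A
3. P_R3 = 2.665e-07 W
4. P_total = 0.006791 W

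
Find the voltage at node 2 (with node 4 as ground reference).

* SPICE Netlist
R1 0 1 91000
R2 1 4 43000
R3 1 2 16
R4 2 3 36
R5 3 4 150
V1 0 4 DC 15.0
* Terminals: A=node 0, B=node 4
Nodal analysis, taking node 4 as the 0 V reference.
Source V1 fixes V_0 = 15 V.
KCL at each unknown node (sum of currents leaving = 0; resistances in Ω):
  Node 1: (V_1 - 15)/91000 + (V_1 - 0)/43000 + (V_1 - V_2)/16 = 0
  Node 2: (V_2 - V_1)/16 + (V_2 - V_3)/36 = 0
  Node 3: (V_3 - V_2)/36 + (V_3 - 0)/150 = 0
Collecting terms (coefficients in siemens):
  0.06253·V_1 - 0.0625·V_2 = 0.0001648
  0.09028·V_2 - 0.0625·V_1 - 0.02778·V_3 = 0
  0.03444·V_3 - 0.02778·V_2 = 0
Solving these 3 simultaneous equations (Gaussian elimination) gives:
  V_1 = 0.03307 V, V_2 = 0.03045 V, V_3 = 0.02456 V
The requested potential is V_2 = 0.03045 V.

Final answer: V_2 = 0.03045 V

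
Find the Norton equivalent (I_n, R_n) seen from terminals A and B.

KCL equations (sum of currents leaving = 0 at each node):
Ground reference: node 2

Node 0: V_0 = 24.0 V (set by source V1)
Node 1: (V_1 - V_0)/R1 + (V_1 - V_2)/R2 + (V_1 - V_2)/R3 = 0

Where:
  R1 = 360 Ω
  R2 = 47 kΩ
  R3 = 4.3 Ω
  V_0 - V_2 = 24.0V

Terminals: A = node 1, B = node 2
Find the Thévenin equivalent first; then I_n = V_th/R_th and R_n = R_th.
Step 1 — V_th is the open-circuit voltage V_A - V_B (nothing connected across the terminals).
Nodal analysis, taking node 2 as the 0 V reference.
Source V1 fixes V_0 = 24 V.
KCL at each unknown node (sum of currents leaving = 0; resistances in Ω):
  Node 1: (V_1 - 24)/360 + (V_1 - 0)/47000 + (V_1 - 0)/4.3 = 0
Collecting terms: 0.2354 × V_1 = 0.06667  =>  V_1 = 0.2833 V
V_th = V_1 - V_2 = 0.2833 - 0 = 0.2833 V
Step 2 — R_th: zero the source — replace V1 by a short circuit (node 2 merges into node 0) — and find the resistance seen between A (node 1) and B (node 0).
Reduce the network between node 1 (A) and node 0 (B) by series/parallel combination:
  Rp1 = R1 ‖ R2 ‖ R3 (parallel, all between nodes 0 and 1) = 1/(1/360 + 1/47000 + 1/4.3) = 4.249 Ω
R_th = 4.249 Ω
I_n = V_th/R_th = 0.2833/4.249 = 0.06667 A, and R_n = R_th = 4.249 Ω

Final answer: I_n = 0.06667 A, R_n = 4.249 Ω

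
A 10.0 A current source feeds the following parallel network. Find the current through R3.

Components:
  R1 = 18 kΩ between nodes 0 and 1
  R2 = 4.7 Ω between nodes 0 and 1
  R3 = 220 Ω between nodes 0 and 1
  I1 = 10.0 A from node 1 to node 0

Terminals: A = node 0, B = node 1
All resistors sit directly between nodes 0 and 1, so they are in parallel and share one voltage V; the full source current 10 A splits among them.
1/R_par = 1/18000 + 1/4.7 + 1/220 = 0.2174 S  =>  R_par = 4.601 Ω
V = I × R_par = 10 × 4.601 = 46.01 V
I_R3 = V/R3 = 46.01/220 = 0.2091 A

Final answer: 0.2091 A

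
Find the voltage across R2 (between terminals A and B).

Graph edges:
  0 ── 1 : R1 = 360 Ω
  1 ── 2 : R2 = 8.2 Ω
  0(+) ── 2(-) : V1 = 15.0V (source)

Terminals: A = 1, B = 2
R1 and R2 are in series across V1 (node 0 → node 1 → node 2), and the output A–B is taken across R2, so this is a voltage divider.
Series current: I = V1/(R1 + R2) = 15/(360 + 8.2) = 15/368.2 = 0.04074 A
V_R2 = I × R2 = V1 × R2/(R1 + R2) = 15 × 8.2/368.2 = 0.3341 V

Final answer: 0.3341 V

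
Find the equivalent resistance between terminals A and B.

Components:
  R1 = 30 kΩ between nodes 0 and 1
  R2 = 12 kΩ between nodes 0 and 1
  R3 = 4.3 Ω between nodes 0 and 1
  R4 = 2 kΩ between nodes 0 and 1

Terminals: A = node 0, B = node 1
Reduce the network between node 0 (A) and node 1 (B) by series/parallel combination:
  Rp1 = R1 ‖ R2 ‖ R3 ‖ R4 (parallel, all between nodes 0 and 1) = 1/(1/30000 + 1/12000 + 1/4.3 + 1/2000) = 4.289 Ω
R_eq = 4.289 Ω

Final answer: 4.289 Ω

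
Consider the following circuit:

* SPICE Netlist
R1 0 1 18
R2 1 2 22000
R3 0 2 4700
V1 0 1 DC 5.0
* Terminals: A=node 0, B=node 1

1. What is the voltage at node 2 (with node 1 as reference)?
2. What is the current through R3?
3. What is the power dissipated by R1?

Nodal analysis, taking node 1 as the 0 V reference.
Source V1 fixes V_0 = 5 V.
KCL at each unknown node (sum of currents leaving = 0; resistances in Ω):
  Node 2: (V_2 - 0)/22000 + (V_2 - 5)/4700 = 0
Collecting terms: 0.0002582 × V_2 = 0.001064  =>  V_2 = 4.12 V
Part 1:
  Read off the nodal solution: V_2 = 4.12 V
Part 2:
  I_R3 = (V_0 - V_2)/R3 = (5 - 4.12)/4700 = 0.0001873 A
  Magnitude: I_R3 = 0.0001873 A
Part 3:
  I_R1 = (V_0 - V_1)/R1 = (5 - 0)/18 = 0.2778 A
  P_R1 = I_R1² × R1 = (0.2778)² × 18 = 1.389 W

Final answers:
1. V_2 = 4.12 V
2. I_R3 = 0.0001873 A
3. P_R1 = 1.389 W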